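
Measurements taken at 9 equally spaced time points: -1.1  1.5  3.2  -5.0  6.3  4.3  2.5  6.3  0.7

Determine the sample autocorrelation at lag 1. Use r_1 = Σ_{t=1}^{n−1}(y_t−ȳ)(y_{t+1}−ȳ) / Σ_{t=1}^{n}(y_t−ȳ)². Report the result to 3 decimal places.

-0.291

Mean ȳ = (-1.1 + 1.5 + 3.2 − 5.0 + 6.3 + 4.3 + 2.5 + 6.3 + 0.7)/9 = 2.0778
Numerator Σ_{t=1}^{8}(y_t−ȳ)(y_{t+1}−ȳ) = -30.3527
Denominator Σ(y_t−ȳ)² = 104.4556
r_1 = -30.3527 / 104.4556 = -0.291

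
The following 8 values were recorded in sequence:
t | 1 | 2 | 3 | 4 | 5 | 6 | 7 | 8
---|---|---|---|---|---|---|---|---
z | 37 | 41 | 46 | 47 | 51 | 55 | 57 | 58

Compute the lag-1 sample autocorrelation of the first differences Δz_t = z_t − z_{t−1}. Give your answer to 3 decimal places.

First differences Δz: 4, 5, 1, 4, 4, 2, 1
Mean of differences = 3.0000
Numerator Σ(Δz_t−Δz̄)(Δz_{t+1}−Δz̄) = -2.0000
Denominator Σ(Δz_t−Δz̄)² = 16.0000
r_1(Δz) = -2.0000 / 16.0000 = -0.125

-0.125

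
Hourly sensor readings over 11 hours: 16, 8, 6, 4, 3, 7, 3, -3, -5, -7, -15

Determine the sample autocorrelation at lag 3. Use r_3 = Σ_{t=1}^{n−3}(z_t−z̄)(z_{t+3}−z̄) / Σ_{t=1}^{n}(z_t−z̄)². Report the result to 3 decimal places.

Mean z̄ = (16 + 8 + 6 + 4 + 3 + 7 + 3 − 3 − 5 − 7 − 15)/11 = 1.5455
Numerator Σ_{t=1}^{8}(z_t−z̄)(z_{t+3}−z̄) = 93.1983
Denominator Σ(z_t−z̄)² = 720.7273
r_3 = 93.1983 / 720.7273 = 0.129

0.129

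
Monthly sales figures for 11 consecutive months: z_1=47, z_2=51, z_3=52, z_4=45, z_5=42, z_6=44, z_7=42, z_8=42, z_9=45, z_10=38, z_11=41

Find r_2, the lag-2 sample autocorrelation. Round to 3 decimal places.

0.133

Mean z̄ = (47 + 51 + 52 + 45 + 42 + 44 + 42 + 42 + 45 + 38 + 41)/11 = 44.4545
Numerator Σ_{t=1}^{9}(z_t−z̄)(z_{t+2}−z̄) = 23.7686
Denominator Σ(z_t−z̄)² = 178.7273
r_2 = 23.7686 / 178.7273 = 0.133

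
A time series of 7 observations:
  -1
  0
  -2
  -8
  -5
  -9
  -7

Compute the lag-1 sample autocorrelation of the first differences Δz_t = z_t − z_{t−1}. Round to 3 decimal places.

First differences Δz: 1, -2, -6, 3, -4, 2
Mean of differences = -1.0000
Numerator Σ(Δz_t−Δz̄)(Δz_{t+1}−Δz̄) = -38.0000
Denominator Σ(Δz_t−Δz̄)² = 64.0000
r_1(Δz) = -38.0000 / 64.0000 = -0.594

-0.594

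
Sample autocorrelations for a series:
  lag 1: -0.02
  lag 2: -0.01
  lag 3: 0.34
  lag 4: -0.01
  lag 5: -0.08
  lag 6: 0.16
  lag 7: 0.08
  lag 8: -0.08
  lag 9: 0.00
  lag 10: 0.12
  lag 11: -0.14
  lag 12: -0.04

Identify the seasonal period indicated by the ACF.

3

The largest autocorrelation is r_3 = 0.34, with a weaker echo at lag 6 (0.16); the remaining lags stay at or below 0.12.
The dominant spike at lag 3 indicates a seasonal period of 3.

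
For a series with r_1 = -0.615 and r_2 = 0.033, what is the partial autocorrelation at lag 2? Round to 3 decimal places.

-0.555

φ_{22} = (r_2 − r_1²) / (1 − r_1²)
r_1² = (-0.615)² = 0.378225
Numerator = 0.033 − 0.3782 = -0.3452; denominator = 1 − 0.3782 = 0.6218
φ_{22} = -0.3452 / 0.6218 = -0.555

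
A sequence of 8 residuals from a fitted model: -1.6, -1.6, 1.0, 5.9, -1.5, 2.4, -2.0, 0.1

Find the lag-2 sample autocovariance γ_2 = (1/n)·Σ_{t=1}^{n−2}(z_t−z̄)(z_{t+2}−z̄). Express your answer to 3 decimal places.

0.250

Mean z̄ = (-1.6 − 1.6 + 1.0 + 5.9 − 1.5 + 2.4 − 2.0 + 0.1)/8 = 0.3375
Σ_{t=1}^{6}(z_t−z̄)(z_{t+2}−z̄) = 1.9997
γ_2 = 1.9997 / 8 = 0.250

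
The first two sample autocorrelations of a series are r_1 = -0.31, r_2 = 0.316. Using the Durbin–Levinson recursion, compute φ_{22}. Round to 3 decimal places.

0.243

φ_{22} = (r_2 − r_1²) / (1 − r_1²)
r_1² = (-0.31)² = 0.0961
Numerator = 0.316 − 0.0961 = 0.2199; denominator = 1 − 0.0961 = 0.9039
φ_{22} = 0.2199 / 0.9039 = 0.243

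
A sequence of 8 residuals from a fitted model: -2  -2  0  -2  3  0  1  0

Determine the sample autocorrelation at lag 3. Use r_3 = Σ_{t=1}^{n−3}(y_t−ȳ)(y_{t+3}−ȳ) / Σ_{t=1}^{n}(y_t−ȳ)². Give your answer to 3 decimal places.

Mean ȳ = (-2 − 2 + 0 − 2 + 3 + 0 + 1 + 0)/8 = -0.2500
Deviations from mean: -1.7500, -1.7500, 0.2500, -1.7500, 3.2500, 0.2500, 1.2500, 0.2500
Numerator Σ_{t=1}^{5}(y_t−ȳ)(y_{t+3}−ȳ) = -3.9375
Denominator Σ(y_t−ȳ)² = 21.5000
r_3 = -3.9375 / 21.5000 = -0.183

-0.183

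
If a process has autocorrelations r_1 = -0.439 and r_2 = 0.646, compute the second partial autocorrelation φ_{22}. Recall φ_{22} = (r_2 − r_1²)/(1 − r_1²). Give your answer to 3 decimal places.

0.561

φ_{22} = (r_2 − r_1²) / (1 − r_1²)
r_1² = (-0.439)² = 0.192721
Numerator = 0.646 − 0.1927 = 0.4533; denominator = 1 − 0.1927 = 0.8073
φ_{22} = 0.4533 / 0.8073 = 0.561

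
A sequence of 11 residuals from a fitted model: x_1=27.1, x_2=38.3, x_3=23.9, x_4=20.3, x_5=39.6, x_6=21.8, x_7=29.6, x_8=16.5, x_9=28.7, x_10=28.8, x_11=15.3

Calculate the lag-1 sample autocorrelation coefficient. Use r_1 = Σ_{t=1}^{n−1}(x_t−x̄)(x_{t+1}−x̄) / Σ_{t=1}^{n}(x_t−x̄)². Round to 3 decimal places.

-0.381

Mean x̄ = (27.1 + 38.3 + 23.9 + 20.3 + 39.6 + 21.8 + 29.6 + 16.5 + 28.7 + 28.8 + 15.3)/11 = 26.3545
Numerator Σ_{t=1}^{10}(x_t−x̄)(x_{t+1}−x̄) = -237.2521
Denominator Σ(x_t−x̄)² = 623.4473
r_1 = -237.2521 / 623.4473 = -0.381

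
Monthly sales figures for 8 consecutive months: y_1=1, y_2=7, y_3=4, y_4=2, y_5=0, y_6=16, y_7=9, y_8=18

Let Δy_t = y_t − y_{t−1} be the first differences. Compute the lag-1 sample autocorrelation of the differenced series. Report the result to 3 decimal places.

First differences Δy: 6, -3, -2, -2, 16, -7, 9
Mean of differences = 2.4286
Numerator Σ(Δy_t−Δȳ)(Δy_{t+1}−Δȳ) = -225.7551
Denominator Σ(Δy_t−Δȳ)² = 397.7143
r_1(Δy) = -225.7551 / 397.7143 = -0.568

-0.568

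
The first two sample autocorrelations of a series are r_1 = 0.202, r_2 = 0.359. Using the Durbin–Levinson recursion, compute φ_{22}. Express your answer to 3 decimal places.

φ_{22} = (r_2 − r_1²) / (1 − r_1²)
r_1² = (0.202)² = 0.040804
Numerator = 0.359 − 0.0408 = 0.3182; denominator = 1 − 0.0408 = 0.9592
φ_{22} = 0.3182 / 0.9592 = 0.332

0.332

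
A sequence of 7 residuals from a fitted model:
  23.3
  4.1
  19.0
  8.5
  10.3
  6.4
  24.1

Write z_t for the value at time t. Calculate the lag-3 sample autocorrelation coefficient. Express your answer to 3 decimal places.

-0.267

Mean z̄ = (23.3 + 4.1 + 19.0 + 8.5 + 10.3 + 6.4 + 24.1)/7 = 13.6714
Deviations from mean: 9.6286, -9.5714, 5.3286, -5.1714, -3.3714, -7.2714, 10.4286
Numerator Σ_{t=1}^{4}(z_t−z̄)(z_{t+3}−z̄) = -110.2010
Denominator Σ(z_t−z̄)² = 412.4543
r_3 = -110.2010 / 412.4543 = -0.267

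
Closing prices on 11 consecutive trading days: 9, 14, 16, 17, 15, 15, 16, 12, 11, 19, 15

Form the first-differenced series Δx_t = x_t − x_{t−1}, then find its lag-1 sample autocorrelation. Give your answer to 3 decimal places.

-0.260

First differences Δx: 5, 2, 1, -2, 0, 1, -4, -1, 8, -4
Mean of differences = 0.6000
Numerator Σ(Δx_t−Δx̄)(Δx_{t+1}−Δx̄) = -33.3600
Denominator Σ(Δx_t−Δx̄)² = 128.4000
r_1(Δx) = -33.3600 / 128.4000 = -0.260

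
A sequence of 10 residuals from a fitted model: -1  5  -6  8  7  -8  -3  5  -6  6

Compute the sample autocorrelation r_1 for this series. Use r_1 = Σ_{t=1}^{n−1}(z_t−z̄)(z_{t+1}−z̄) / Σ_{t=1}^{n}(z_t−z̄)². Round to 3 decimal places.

Mean z̄ = (-1 + 5 − 6 + 8 + 7 − 8 − 3 + 5 − 6 + 6)/10 = 0.7000
Numerator Σ_{t=1}^{9}(z_t−z̄)(z_{t+1}−z̄) = -141.8900
Denominator Σ(z_t−z̄)² = 340.1000
r_1 = -141.8900 / 340.1000 = -0.417

-0.417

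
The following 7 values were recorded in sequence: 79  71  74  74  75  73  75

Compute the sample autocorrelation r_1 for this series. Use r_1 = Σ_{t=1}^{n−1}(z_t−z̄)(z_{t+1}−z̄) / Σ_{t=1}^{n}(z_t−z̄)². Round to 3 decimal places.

-0.445

Mean z̄ = (79 + 71 + 74 + 74 + 75 + 73 + 75)/7 = 74.4286
Σ(z_t−z̄)(z_{t+1}−z̄) = (-15.6735) + (1.4694) + (0.1837) + (-0.2449) + (-0.8163) + (-0.8163) = -15.8980
Denominator Σ(z_t−z̄)² = 35.7143
r_1 = -15.8980 / 35.7143 = -0.445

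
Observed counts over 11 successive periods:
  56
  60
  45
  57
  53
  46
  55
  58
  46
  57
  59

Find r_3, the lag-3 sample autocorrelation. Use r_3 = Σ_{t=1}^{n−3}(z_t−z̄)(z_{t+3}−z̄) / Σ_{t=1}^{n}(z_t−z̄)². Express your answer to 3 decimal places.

Mean z̄ = (56 + 60 + 45 + 57 + 53 + 46 + 55 + 58 + 46 + 57 + 59)/11 = 53.8182
Numerator Σ_{t=1}^{8}(z_t−z̄)(z_{t+3}−z̄) = 157.7190
Denominator Σ(z_t−z̄)² = 309.6364
r_3 = 157.7190 / 309.6364 = 0.509

0.509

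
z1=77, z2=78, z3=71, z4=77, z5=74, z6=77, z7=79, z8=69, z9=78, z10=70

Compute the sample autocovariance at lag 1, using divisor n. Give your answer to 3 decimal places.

Mean z̄ = (77 + 78 + 71 + 77 + 74 + 77 + 79 + 69 + 78 + 70)/10 = 75.0000
Σ_{t=1}^{9}(z_t−z̄)(z_{t+1}−z̄) = -67.0000
γ_1 = -67.0000 / 10 = -6.700

-6.700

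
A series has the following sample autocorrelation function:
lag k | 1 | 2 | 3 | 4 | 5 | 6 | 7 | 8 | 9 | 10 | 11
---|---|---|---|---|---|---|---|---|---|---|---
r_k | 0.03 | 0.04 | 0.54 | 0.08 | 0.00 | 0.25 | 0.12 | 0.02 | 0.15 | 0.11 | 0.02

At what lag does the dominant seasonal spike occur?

The largest autocorrelation is r_3 = 0.54, with weaker echoes at lags 6 (0.25) and 9 (0.15); the remaining lags stay at or below 0.12.
The dominant spike at lag 3 indicates a seasonal period of 3.

3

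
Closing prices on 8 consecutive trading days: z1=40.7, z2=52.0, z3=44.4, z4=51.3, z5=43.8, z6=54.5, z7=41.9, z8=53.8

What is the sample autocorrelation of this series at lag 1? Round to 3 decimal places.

Mean z̄ = (40.7 + 52.0 + 44.4 + 51.3 + 43.8 + 54.5 + 41.9 + 53.8)/8 = 47.8000
Σ(z_t−z̄)(z_{t+1}−z̄) = (-29.8200) + (-14.2800) + (-11.9000) + (-14.0000) + (-26.8000) + (-39.5300) + (-35.4000) = -171.7300
Denominator Σ(z_t−z̄)² = 223.5600
r_1 = -171.7300 / 223.5600 = -0.768

-0.768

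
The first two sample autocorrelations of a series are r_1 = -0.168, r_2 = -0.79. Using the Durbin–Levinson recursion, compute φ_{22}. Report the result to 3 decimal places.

φ_{22} = (r_2 − r_1²) / (1 − r_1²)
r_1² = (-0.168)² = 0.028224
Numerator = -0.79 − 0.0282 = -0.8182; denominator = 1 − 0.0282 = 0.9718
φ_{22} = -0.8182 / 0.9718 = -0.842

-0.842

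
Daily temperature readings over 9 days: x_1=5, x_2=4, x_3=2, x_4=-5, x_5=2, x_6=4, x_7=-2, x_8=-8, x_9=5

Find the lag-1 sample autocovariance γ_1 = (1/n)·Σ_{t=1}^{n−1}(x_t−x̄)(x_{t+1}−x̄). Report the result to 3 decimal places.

-1.586

Mean x̄ = (5 + 4 + 2 − 5 + 2 + 4 − 2 − 8 + 5)/9 = 0.7778
Σ_{t=1}^{8}(x_t−x̄)(x_{t+1}−x̄) = -14.2716
γ_1 = -14.2716 / 9 = -1.586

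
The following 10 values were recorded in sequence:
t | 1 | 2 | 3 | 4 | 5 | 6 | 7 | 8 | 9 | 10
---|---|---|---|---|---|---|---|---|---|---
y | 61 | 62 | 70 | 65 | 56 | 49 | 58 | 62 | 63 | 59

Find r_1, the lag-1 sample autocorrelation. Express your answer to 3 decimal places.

0.404

Mean ȳ = (61 + 62 + 70 + 65 + 56 + 49 + 58 + 62 + 63 + 59)/10 = 60.5000
Numerator Σ_{t=1}^{9}(y_t−ȳ)(y_{t+1}−ȳ) = 114.2500
Denominator Σ(y_t−ȳ)² = 282.5000
r_1 = 114.2500 / 282.5000 = 0.404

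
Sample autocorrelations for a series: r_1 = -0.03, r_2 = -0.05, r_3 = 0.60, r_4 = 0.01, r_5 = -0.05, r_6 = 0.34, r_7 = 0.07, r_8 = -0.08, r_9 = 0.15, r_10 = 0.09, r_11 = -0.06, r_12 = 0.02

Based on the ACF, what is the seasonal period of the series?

3

The largest autocorrelation is r_3 = 0.60, with weaker echoes at lags 6 (0.34) and 9 (0.15); the remaining lags stay at or below 0.09.
The dominant spike at lag 3 indicates a seasonal period of 3.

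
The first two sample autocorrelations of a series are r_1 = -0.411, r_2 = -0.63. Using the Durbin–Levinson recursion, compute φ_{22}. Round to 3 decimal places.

-0.961

φ_{22} = (r_2 − r_1²) / (1 − r_1²)
r_1² = (-0.411)² = 0.168921
Numerator = -0.63 − 0.1689 = -0.7989; denominator = 1 − 0.1689 = 0.8311
φ_{22} = -0.7989 / 0.8311 = -0.961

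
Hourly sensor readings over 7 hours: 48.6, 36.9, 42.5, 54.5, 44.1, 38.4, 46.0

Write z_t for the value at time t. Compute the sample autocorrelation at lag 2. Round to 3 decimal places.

Mean z̄ = (48.6 + 36.9 + 42.5 + 54.5 + 44.1 + 38.4 + 46.0)/7 = 44.4286
Numerator Σ_{t=1}^{5}(z_t−z̄)(z_{t+2}−z̄) = -144.4673
Denominator Σ(z_t−z̄)² = 218.1543
r_2 = -144.4673 / 218.1543 = -0.662

-0.662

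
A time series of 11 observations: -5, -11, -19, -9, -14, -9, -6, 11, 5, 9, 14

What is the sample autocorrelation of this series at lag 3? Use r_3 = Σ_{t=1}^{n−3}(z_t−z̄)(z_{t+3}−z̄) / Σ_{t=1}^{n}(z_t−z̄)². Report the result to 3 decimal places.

Mean z̄ = (-5 − 11 − 19 − 9 − 14 − 9 − 6 + 11 + 5 + 9 + 14)/11 = -3.0909
Numerator Σ_{t=1}^{8}(z_t−z̄)(z_{t+3}−z̄) = 212.8843
Denominator Σ(z_t−z̄)² = 1218.9091
r_3 = 212.8843 / 1218.9091 = 0.175

0.175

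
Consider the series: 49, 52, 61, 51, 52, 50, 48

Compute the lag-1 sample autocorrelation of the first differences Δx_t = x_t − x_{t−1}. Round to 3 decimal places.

First differences Δx: 3, 9, -10, 1, -2, -2
Mean of differences = -0.1667
Numerator Σ(Δx_t−Δx̄)(Δx_{t+1}−Δx̄) = -71.3611
Denominator Σ(Δx_t−Δx̄)² = 198.8333
r_1(Δx) = -71.3611 / 198.8333 = -0.359

-0.359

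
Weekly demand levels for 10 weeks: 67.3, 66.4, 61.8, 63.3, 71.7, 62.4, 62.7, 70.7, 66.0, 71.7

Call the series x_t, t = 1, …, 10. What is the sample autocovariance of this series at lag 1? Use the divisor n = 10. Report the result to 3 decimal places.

Mean x̄ = (67.3 + 66.4 + 61.8 + 63.3 + 71.7 + 62.4 + 62.7 + 70.7 + 66.0 + 71.7)/10 = 66.4000
Σ_{t=1}^{9}(x_t−x̄)(x_{t+1}−x̄) = -28.3200
γ_1 = -28.3200 / 10 = -2.832

-2.832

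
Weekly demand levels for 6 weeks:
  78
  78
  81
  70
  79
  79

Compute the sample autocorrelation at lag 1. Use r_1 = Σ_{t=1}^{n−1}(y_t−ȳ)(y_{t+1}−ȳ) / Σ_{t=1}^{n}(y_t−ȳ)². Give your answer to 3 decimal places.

-0.452

Mean ȳ = (78 + 78 + 81 + 70 + 79 + 79)/6 = 77.5000
Deviations from mean: 0.5000, 0.5000, 3.5000, -7.5000, 1.5000, 1.5000
Numerator Σ_{t=1}^{5}(y_t−ȳ)(y_{t+1}−ȳ) = -33.2500
Denominator Σ(y_t−ȳ)² = 73.5000
r_1 = -33.2500 / 73.5000 = -0.452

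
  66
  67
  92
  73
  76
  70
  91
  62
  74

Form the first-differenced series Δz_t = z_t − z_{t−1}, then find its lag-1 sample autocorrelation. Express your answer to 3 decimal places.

-0.655

First differences Δz: 1, 25, -19, 3, -6, 21, -29, 12
Mean of differences = 1.0000
Numerator Σ(Δz_t−Δz̄)(Δz_{t+1}−Δz̄) = -1604.0000
Denominator Σ(Δz_t−Δz̄)² = 2450.0000
r_1(Δz) = -1604.0000 / 2450.0000 = -0.655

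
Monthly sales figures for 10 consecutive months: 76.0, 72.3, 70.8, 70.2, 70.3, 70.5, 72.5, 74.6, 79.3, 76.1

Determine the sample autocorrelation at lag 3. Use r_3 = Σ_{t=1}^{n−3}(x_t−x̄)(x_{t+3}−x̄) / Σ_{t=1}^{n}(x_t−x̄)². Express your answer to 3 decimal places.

-0.221

Mean x̄ = (76.0 + 72.3 + 70.8 + 70.2 + 70.3 + 70.5 + 72.5 + 74.6 + 79.3 + 76.1)/10 = 73.2600
Σ(x_t−x̄)(x_{t+3}−x̄) = (-8.3844) + (2.8416) + (6.7896) + (2.3256) + (-3.9664) + (-16.6704) + (-2.1584) = -19.2228
Denominator Σ(x_t−x̄)² = 87.1440
r_3 = -19.2228 / 87.1440 = -0.221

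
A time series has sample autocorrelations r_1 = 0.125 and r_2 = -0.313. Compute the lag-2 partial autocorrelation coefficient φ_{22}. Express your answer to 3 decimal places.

φ_{22} = (r_2 − r_1²) / (1 − r_1²)
r_1² = (0.125)² = 0.015625
Numerator = -0.313 − 0.0156 = -0.3286; denominator = 1 − 0.0156 = 0.9844
φ_{22} = -0.3286 / 0.9844 = -0.334

-0.334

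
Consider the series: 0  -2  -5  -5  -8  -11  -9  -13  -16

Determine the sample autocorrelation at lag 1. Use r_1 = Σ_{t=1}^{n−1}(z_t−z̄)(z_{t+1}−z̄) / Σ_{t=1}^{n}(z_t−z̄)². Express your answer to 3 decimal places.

0.564

Mean z̄ = (0 − 2 − 5 − 5 − 8 − 11 − 9 − 13 − 16)/9 = -7.6667
Numerator Σ_{t=1}^{8}(z_t−z̄)(z_{t+1}−z̄) = 121.8889
Denominator Σ(z_t−z̄)² = 216.0000
r_1 = 121.8889 / 216.0000 = 0.564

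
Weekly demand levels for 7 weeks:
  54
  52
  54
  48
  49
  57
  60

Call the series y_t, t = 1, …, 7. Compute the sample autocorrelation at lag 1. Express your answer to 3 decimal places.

0.250

Mean ȳ = (54 + 52 + 54 + 48 + 49 + 57 + 60)/7 = 53.4286
Σ(y_t−ȳ)(y_{t+1}−ȳ) = (-0.8163) + (-0.8163) + (-3.1020) + (24.0408) + (-15.8163) + (23.4694) = 26.9592
Denominator Σ(y_t−ȳ)² = 107.7143
r_1 = 26.9592 / 107.7143 = 0.250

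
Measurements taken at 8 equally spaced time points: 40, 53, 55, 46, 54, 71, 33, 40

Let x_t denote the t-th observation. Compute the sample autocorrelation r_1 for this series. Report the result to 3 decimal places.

-0.145

Mean x̄ = (40 + 53 + 55 + 46 + 54 + 71 + 33 + 40)/8 = 49.0000
Deviations from mean: -9.0000, 4.0000, 6.0000, -3.0000, 5.0000, 22.0000, -16.0000, -9.0000
Numerator Σ_{t=1}^{7}(x_t−x̄)(x_{t+1}−x̄) = -143.0000
Denominator Σ(x_t−x̄)² = 988.0000
r_1 = -143.0000 / 988.0000 = -0.145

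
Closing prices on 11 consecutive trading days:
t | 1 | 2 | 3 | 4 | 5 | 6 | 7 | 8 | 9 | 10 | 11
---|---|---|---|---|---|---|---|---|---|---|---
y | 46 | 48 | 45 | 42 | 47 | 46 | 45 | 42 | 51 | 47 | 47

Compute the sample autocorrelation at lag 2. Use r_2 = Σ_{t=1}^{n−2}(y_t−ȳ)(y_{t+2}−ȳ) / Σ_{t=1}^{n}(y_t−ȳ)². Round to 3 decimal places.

-0.212

Mean ȳ = (46 + 48 + 45 + 42 + 47 + 46 + 45 + 42 + 51 + 47 + 47)/11 = 46.0000
Numerator Σ_{t=1}^{9}(y_t−ȳ)(y_{t+2}−ȳ) = -14.0000
Denominator Σ(y_t−ȳ)² = 66.0000
r_2 = -14.0000 / 66.0000 = -0.212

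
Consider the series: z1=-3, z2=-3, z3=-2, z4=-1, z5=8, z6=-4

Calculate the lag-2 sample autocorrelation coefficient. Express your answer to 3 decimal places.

-0.070

Mean z̄ = (-3 − 3 − 2 − 1 + 8 − 4)/6 = -0.8333
Deviations from mean: -2.1667, -2.1667, -1.1667, -0.1667, 8.8333, -3.1667
Σ(z_t−z̄)(z_{t+2}−z̄) = (2.5278) + (0.3611) + (-10.3056) + (0.5278) = -6.8889
Denominator Σ(z_t−z̄)² = 98.8333
r_2 = -6.8889 / 98.8333 = -0.070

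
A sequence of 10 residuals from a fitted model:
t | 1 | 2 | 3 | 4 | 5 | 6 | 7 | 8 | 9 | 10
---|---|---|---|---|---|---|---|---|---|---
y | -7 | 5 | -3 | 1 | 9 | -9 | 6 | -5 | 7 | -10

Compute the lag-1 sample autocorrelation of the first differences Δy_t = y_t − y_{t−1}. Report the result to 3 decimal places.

-0.727

First differences Δy: 12, -8, 4, 8, -18, 15, -11, 12, -17
Mean of differences = -0.3333
Numerator Σ(Δy_t−Δȳ)(Δy_{t+1}−Δȳ) = -1010.4444
Denominator Σ(Δy_t−Δȳ)² = 1390.0000
r_1(Δy) = -1010.4444 / 1390.0000 = -0.727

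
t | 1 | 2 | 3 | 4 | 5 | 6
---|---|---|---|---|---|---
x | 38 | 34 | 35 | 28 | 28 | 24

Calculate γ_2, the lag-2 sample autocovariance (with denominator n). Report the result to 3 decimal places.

4.630

Mean x̄ = (38 + 34 + 35 + 28 + 28 + 24)/6 = 31.1667
Σ_{t=1}^{4}(x_t−x̄)(x_{t+2}−x̄) = 27.7778
γ_2 = 27.7778 / 6 = 4.630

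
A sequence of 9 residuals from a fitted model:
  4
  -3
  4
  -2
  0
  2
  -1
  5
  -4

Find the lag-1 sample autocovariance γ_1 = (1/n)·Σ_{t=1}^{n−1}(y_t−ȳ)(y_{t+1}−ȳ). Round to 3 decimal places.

-6.898

Mean ȳ = (4 − 3 + 4 − 2 + 0 + 2 − 1 + 5 − 4)/9 = 0.5556
Σ_{t=1}^{8}(y_t−ȳ)(y_{t+1}−ȳ) = -62.0864
γ_1 = -62.0864 / 9 = -6.898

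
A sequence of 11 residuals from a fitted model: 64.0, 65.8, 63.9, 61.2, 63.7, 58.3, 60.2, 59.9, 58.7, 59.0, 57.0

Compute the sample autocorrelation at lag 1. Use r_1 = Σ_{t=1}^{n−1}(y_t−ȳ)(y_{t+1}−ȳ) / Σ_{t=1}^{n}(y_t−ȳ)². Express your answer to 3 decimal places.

0.489

Mean ȳ = (64.0 + 65.8 + 63.9 + 61.2 + 63.7 + 58.3 + 60.2 + 59.9 + 58.7 + 59.0 + 57.0)/11 = 61.0636
Numerator Σ_{t=1}^{10}(y_t−ȳ)(y_{t+1}−ȳ) = 40.2078
Denominator Σ(y_t−ȳ)² = 82.1655
r_1 = 40.2078 / 82.1655 = 0.489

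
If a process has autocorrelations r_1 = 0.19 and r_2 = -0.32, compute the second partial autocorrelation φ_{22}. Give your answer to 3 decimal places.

-0.369

φ_{22} = (r_2 − r_1²) / (1 − r_1²)
r_1² = (0.19)² = 0.0361
Numerator = -0.32 − 0.0361 = -0.3561; denominator = 1 − 0.0361 = 0.9639
φ_{22} = -0.3561 / 0.9639 = -0.369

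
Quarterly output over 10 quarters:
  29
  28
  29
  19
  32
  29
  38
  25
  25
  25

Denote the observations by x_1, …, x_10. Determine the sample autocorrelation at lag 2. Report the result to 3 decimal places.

0.055

Mean x̄ = (29 + 28 + 29 + 19 + 32 + 29 + 38 + 25 + 25 + 25)/10 = 27.9000
Numerator Σ_{t=1}^{8}(x_t−x̄)(x_{t+2}−x̄) = 12.3800
Denominator Σ(x_t−x̄)² = 226.9000
r_2 = 12.3800 / 226.9000 = 0.055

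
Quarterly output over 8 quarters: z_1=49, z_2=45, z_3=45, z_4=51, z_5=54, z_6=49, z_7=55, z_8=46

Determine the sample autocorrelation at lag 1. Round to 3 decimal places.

-0.012

Mean z̄ = (49 + 45 + 45 + 51 + 54 + 49 + 55 + 46)/8 = 49.2500
Deviations from mean: -0.2500, -4.2500, -4.2500, 1.7500, 4.7500, -0.2500, 5.7500, -3.2500
Σ(z_t−z̄)(z_{t+1}−z̄) = (1.0625) + (18.0625) + (-7.4375) + (8.3125) + (-1.1875) + (-1.4375) + (-18.6875) = -1.3125
Denominator Σ(z_t−z̄)² = 105.5000
r_1 = -1.3125 / 105.5000 = -0.012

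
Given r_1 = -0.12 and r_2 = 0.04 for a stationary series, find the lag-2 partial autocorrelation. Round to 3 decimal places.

φ_{22} = (r_2 − r_1²) / (1 − r_1²)
r_1² = (-0.12)² = 0.0144
Numerator = 0.04 − 0.0144 = 0.0256; denominator = 1 − 0.0144 = 0.9856
φ_{22} = 0.0256 / 0.9856 = 0.026

0.026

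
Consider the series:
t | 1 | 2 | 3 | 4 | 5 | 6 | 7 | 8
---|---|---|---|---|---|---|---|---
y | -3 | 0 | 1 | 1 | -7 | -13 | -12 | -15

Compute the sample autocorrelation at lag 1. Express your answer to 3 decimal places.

0.661

Mean ȳ = (-3 + 0 + 1 + 1 − 7 − 13 − 12 − 15)/8 = -6.0000
Deviations from mean: 3.0000, 6.0000, 7.0000, 7.0000, -1.0000, -7.0000, -6.0000, -9.0000
Σ(y_t−ȳ)(y_{t+1}−ȳ) = (18.0000) + (42.0000) + (49.0000) + (-7.0000) + (7.0000) + (42.0000) + (54.0000) = 205.0000
Denominator Σ(y_t−ȳ)² = 310.0000
r_1 = 205.0000 / 310.0000 = 0.661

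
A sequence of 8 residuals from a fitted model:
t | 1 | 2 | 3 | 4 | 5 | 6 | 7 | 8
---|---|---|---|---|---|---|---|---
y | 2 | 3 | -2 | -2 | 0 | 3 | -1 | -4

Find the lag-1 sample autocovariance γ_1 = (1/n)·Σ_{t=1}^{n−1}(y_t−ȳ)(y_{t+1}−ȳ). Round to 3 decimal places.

Mean ȳ = (2 + 3 − 2 − 2 + 0 + 3 − 1 − 4)/8 = -0.1250
Σ_{t=1}^{7}(y_t−ȳ)(y_{t+1}−ȳ) = 5.1094
γ_1 = 5.1094 / 8 = 0.639

0.639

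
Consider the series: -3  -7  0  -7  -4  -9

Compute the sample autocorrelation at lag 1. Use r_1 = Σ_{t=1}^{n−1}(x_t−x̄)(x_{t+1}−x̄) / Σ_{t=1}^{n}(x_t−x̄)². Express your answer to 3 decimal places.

Mean x̄ = (-3 − 7 + 0 − 7 − 4 − 9)/6 = -5.0000
Deviations from mean: 2.0000, -2.0000, 5.0000, -2.0000, 1.0000, -4.0000
Σ(x_t−x̄)(x_{t+1}−x̄) = (-4.0000) + (-10.0000) + (-10.0000) + (-2.0000) + (-4.0000) = -30.0000
Denominator Σ(x_t−x̄)² = 54.0000
r_1 = -30.0000 / 54.0000 = -0.556

-0.556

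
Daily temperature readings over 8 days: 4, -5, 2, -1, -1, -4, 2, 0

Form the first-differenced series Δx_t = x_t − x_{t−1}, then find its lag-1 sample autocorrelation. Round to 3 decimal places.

First differences Δx: -9, 7, -3, 0, -3, 6, -2
Mean of differences = -0.5714
Numerator Σ(Δx_t−Δx̄)(Δx_{t+1}−Δx̄) = -110.3265
Denominator Σ(Δx_t−Δx̄)² = 185.7143
r_1(Δx) = -110.3265 / 185.7143 = -0.594

-0.594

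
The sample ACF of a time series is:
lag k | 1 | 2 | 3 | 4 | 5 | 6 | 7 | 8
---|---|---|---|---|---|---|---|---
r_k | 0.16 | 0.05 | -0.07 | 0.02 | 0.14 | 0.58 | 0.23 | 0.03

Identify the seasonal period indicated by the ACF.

The largest autocorrelation is r_6 = 0.58; the remaining lags stay at or below 0.23.
The dominant spike at lag 6 indicates a seasonal period of 6.

6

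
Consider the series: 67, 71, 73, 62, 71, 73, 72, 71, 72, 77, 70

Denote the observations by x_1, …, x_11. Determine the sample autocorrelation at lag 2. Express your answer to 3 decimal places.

-0.185

Mean x̄ = (67 + 71 + 73 + 62 + 71 + 73 + 72 + 71 + 72 + 77 + 70)/11 = 70.8182
Numerator Σ_{t=1}^{9}(x_t−x̄)(x_{t+2}−x̄) = -26.6116
Denominator Σ(x_t−x̄)² = 143.6364
r_2 = -26.6116 / 143.6364 = -0.185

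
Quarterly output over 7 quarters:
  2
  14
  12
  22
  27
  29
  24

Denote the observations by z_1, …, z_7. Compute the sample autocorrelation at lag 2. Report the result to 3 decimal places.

Mean z̄ = (2 + 14 + 12 + 22 + 27 + 29 + 24)/7 = 18.5714
Deviations from mean: -16.5714, -4.5714, -6.5714, 3.4286, 8.4286, 10.4286, 5.4286
Σ(z_t−z̄)(z_{t+2}−z̄) = (108.8980) + (-15.6735) + (-55.3878) + (35.7551) + (45.7551) = 119.3469
Denominator Σ(z_t−z̄)² = 559.7143
r_2 = 119.3469 / 559.7143 = 0.213

0.213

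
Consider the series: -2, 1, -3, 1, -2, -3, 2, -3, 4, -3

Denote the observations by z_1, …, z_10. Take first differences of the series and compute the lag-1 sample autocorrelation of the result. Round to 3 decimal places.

First differences Δz: 3, -4, 4, -3, -1, 5, -5, 7, -7
Mean of differences = -0.1111
Numerator Σ(Δz_t−Δz̄)(Δz_{t+1}−Δz̄) = -150.6790
Denominator Σ(Δz_t−Δz̄)² = 198.8889
r_1(Δz) = -150.6790 / 198.8889 = -0.758

-0.758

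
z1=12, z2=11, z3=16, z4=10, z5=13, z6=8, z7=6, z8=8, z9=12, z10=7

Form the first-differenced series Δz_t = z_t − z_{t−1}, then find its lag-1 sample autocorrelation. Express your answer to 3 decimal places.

-0.519

First differences Δz: -1, 5, -6, 3, -5, -2, 2, 4, -5
Mean of differences = -0.5556
Numerator Σ(Δz_t−Δz̄)(Δz_{t+1}−Δz̄) = -73.7531
Denominator Σ(Δz_t−Δz̄)² = 142.2222
r_1(Δz) = -73.7531 / 142.2222 = -0.519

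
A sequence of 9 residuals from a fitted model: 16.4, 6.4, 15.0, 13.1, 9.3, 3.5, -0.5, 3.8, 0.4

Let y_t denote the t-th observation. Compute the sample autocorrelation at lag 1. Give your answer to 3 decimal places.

Mean ȳ = (16.4 + 6.4 + 15.0 + 13.1 + 9.3 + 3.5 − 0.5 + 3.8 + 0.4)/9 = 7.4889
Numerator Σ_{t=1}^{8}(y_t−ȳ)(y_{t+1}−ȳ) = 114.6888
Denominator Σ(y_t−ȳ)² = 315.3689
r_1 = 114.6888 / 315.3689 = 0.364

0.364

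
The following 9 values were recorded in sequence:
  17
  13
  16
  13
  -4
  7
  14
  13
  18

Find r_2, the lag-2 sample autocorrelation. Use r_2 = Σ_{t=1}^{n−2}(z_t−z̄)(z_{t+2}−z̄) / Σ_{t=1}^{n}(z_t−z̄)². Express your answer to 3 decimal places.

Mean z̄ = (17 + 13 + 16 + 13 − 4 + 7 + 14 + 13 + 18)/9 = 11.8889
Numerator Σ_{t=1}^{7}(z_t−z̄)(z_{t+2}−z̄) = -74.5802
Denominator Σ(z_t−z̄)² = 364.8889
r_2 = -74.5802 / 364.8889 = -0.204

-0.204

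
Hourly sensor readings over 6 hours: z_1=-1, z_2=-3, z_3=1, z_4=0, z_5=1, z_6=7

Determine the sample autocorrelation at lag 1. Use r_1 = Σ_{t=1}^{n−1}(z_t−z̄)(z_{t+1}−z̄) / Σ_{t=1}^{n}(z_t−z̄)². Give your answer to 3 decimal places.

Mean z̄ = (-1 − 3 + 1 + 0 + 1 + 7)/6 = 0.8333
Deviations from mean: -1.8333, -3.8333, 0.1667, -0.8333, 0.1667, 6.1667
Numerator Σ_{t=1}^{5}(z_t−z̄)(z_{t+1}−z̄) = 7.1389
Denominator Σ(z_t−z̄)² = 56.8333
r_1 = 7.1389 / 56.8333 = 0.126

0.126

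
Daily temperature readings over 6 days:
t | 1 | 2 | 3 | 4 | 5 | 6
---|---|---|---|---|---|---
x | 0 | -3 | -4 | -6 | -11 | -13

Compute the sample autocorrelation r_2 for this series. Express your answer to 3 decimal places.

Mean x̄ = (0 − 3 − 4 − 6 − 11 − 13)/6 = -6.1667
Deviations from mean: 6.1667, 3.1667, 2.1667, 0.1667, -4.8333, -6.8333
Numerator Σ_{t=1}^{4}(x_t−x̄)(x_{t+2}−x̄) = 2.2778
Denominator Σ(x_t−x̄)² = 122.8333
r_2 = 2.2778 / 122.8333 = 0.019

0.019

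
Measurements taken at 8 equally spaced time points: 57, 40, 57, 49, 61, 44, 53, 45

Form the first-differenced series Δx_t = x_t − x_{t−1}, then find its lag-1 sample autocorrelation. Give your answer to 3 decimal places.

First differences Δx: -17, 17, -8, 12, -17, 9, -8
Mean of differences = -1.7143
Numerator Σ(Δx_t−Δx̄)(Δx_{t+1}−Δx̄) = -930.6531
Denominator Σ(Δx_t−Δx̄)² = 1199.4286
r_1(Δx) = -930.6531 / 1199.4286 = -0.776

-0.776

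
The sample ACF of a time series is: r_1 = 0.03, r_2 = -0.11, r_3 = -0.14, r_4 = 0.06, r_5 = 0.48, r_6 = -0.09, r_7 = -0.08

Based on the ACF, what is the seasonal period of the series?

5

The largest autocorrelation is r_5 = 0.48; the remaining lags stay at or below 0.06.
The dominant spike at lag 5 indicates a seasonal period of 5.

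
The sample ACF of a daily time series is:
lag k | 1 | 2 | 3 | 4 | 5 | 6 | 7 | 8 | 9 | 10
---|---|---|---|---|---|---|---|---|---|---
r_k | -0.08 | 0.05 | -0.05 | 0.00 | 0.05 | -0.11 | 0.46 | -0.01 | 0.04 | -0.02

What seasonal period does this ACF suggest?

The largest autocorrelation is r_7 = 0.46; the remaining lags stay at or below 0.05.
The dominant spike at lag 7 indicates a seasonal period of 7.

7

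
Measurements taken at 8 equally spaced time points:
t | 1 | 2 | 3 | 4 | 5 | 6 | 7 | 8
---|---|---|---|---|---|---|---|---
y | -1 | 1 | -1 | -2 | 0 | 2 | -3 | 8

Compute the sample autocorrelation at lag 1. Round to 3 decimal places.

-0.351

Mean ȳ = (-1 + 1 − 1 − 2 + 0 + 2 − 3 + 8)/8 = 0.5000
Deviations from mean: -1.5000, 0.5000, -1.5000, -2.5000, -0.5000, 1.5000, -3.5000, 7.5000
Numerator Σ_{t=1}^{7}(y_t−ȳ)(y_{t+1}−ȳ) = -28.7500
Denominator Σ(y_t−ȳ)² = 82.0000
r_1 = -28.7500 / 82.0000 = -0.351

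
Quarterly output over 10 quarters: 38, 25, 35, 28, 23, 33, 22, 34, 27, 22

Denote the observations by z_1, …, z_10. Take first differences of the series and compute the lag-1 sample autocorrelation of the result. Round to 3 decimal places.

First differences Δz: -13, 10, -7, -5, 10, -11, 12, -7, -5
Mean of differences = -1.7778
Numerator Σ(Δz_t−Δz̄)(Δz_{t+1}−Δz̄) = -505.6049
Denominator Σ(Δz_t−Δz̄)² = 753.5556
r_1(Δz) = -505.6049 / 753.5556 = -0.671

-0.671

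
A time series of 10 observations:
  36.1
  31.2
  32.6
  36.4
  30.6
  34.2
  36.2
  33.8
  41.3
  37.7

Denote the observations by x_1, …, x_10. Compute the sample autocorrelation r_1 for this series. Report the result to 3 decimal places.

Mean x̄ = (36.1 + 31.2 + 32.6 + 36.4 + 30.6 + 34.2 + 36.2 + 33.8 + 41.3 + 37.7)/10 = 35.0100
Numerator Σ_{t=1}^{9}(x_t−x̄)(x_{t+1}−x̄) = 6.0269
Denominator Σ(x_t−x̄)² = 93.2290
r_1 = 6.0269 / 93.2290 = 0.065

0.065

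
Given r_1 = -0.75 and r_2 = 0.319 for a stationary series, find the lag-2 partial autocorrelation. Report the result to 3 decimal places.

-0.557

φ_{22} = (r_2 − r_1²) / (1 − r_1²)
r_1² = (-0.75)² = 0.5625
Numerator = 0.319 − 0.5625 = -0.2435; denominator = 1 − 0.5625 = 0.4375
φ_{22} = -0.2435 / 0.4375 = -0.557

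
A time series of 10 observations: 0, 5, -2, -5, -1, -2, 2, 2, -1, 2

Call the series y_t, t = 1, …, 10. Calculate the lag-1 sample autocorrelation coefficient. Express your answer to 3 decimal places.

0.042

Mean ȳ = (0 + 5 − 2 − 5 − 1 − 2 + 2 + 2 − 1 + 2)/10 = 0.0000
Numerator Σ_{t=1}^{9}(y_t−ȳ)(y_{t+1}−ȳ) = 3.0000
Denominator Σ(y_t−ȳ)² = 72.0000
r_1 = 3.0000 / 72.0000 = 0.042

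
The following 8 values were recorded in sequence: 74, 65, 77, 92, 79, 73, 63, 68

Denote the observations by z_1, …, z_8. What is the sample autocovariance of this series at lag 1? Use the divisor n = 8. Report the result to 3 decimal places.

23.701

Mean z̄ = (74 + 65 + 77 + 92 + 79 + 73 + 63 + 68)/8 = 73.8750
Σ_{t=1}^{7}(z_t−z̄)(z_{t+1}−z̄) = 189.6094
γ_1 = 189.6094 / 8 = 23.701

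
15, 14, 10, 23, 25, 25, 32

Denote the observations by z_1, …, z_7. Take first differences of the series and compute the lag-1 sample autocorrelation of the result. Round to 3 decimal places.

First differences Δz: -1, -4, 13, 2, 0, 7
Mean of differences = 2.8333
Numerator Σ(Δz_t−Δz̄)(Δz_{t+1}−Δz̄) = -61.1944
Denominator Σ(Δz_t−Δz̄)² = 190.8333
r_1(Δz) = -61.1944 / 190.8333 = -0.321

-0.321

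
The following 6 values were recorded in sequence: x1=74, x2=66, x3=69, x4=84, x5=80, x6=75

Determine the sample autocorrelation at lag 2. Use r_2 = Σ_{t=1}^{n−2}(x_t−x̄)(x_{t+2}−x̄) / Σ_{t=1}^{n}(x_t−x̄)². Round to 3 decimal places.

Mean x̄ = (74 + 66 + 69 + 84 + 80 + 75)/6 = 74.6667
Deviations from mean: -0.6667, -8.6667, -5.6667, 9.3333, 5.3333, 0.3333
Σ(x_t−x̄)(x_{t+2}−x̄) = (3.7778) + (-80.8889) + (-30.2222) + (3.1111) = -104.2222
Denominator Σ(x_t−x̄)² = 223.3333
r_2 = -104.2222 / 223.3333 = -0.467

-0.467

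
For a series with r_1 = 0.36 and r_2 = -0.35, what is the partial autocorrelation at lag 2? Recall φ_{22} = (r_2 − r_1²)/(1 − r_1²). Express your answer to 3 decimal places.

φ_{22} = (r_2 − r_1²) / (1 − r_1²)
r_1² = (0.36)² = 0.1296
Numerator = -0.35 − 0.1296 = -0.4796; denominator = 1 − 0.1296 = 0.8704
φ_{22} = -0.4796 / 0.8704 = -0.551

-0.551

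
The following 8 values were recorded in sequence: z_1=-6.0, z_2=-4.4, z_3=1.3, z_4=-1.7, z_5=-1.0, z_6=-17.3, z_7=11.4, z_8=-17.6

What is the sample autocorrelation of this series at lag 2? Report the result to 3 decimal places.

Mean z̄ = (-6.0 − 4.4 + 1.3 − 1.7 − 1.0 − 17.3 + 11.4 − 17.6)/8 = -4.4125
Deviations from mean: -1.5875, 0.0125, 5.7125, 2.7125, 3.4125, -12.8875, 15.8125, -13.1875
Numerator Σ_{t=1}^{6}(z_t−z̄)(z_{t+2}−z̄) = 199.4159
Denominator Σ(z_t−z̄)² = 644.1888
r_2 = 199.4159 / 644.1888 = 0.310

0.310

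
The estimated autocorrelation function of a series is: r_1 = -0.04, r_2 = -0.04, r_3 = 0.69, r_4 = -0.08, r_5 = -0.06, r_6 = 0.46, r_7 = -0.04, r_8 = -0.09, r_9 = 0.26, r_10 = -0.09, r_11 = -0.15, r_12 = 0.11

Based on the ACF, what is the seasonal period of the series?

3

The largest autocorrelation is r_3 = 0.69, with weaker echoes at lags 6 (0.46) and 9 (0.26); the remaining lags stay at or below 0.11.
The dominant spike at lag 3 indicates a seasonal period of 3.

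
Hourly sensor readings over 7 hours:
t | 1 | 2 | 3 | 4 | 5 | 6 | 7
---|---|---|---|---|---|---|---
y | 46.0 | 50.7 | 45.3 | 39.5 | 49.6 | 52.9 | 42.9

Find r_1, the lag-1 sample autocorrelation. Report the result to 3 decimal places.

-0.188

Mean ȳ = (46.0 + 50.7 + 45.3 + 39.5 + 49.6 + 52.9 + 42.9)/7 = 46.7000
Numerator Σ_{t=1}^{6}(y_t−ȳ)(y_{t+1}−ȳ) = -24.7800
Denominator Σ(y_t−ȳ)² = 131.5800
r_1 = -24.7800 / 131.5800 = -0.188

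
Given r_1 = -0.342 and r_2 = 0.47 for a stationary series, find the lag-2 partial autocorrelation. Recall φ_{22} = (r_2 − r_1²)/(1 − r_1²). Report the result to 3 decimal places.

0.400

φ_{22} = (r_2 − r_1²) / (1 − r_1²)
r_1² = (-0.342)² = 0.116964
Numerator = 0.47 − 0.1170 = 0.3530; denominator = 1 − 0.1170 = 0.8830
φ_{22} = 0.3530 / 0.8830 = 0.400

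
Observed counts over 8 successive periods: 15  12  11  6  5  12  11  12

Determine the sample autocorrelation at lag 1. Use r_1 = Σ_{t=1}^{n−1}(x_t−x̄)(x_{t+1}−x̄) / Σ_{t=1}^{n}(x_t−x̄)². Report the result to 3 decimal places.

Mean x̄ = (15 + 12 + 11 + 6 + 5 + 12 + 11 + 12)/8 = 10.5000
Deviations from mean: 4.5000, 1.5000, 0.5000, -4.5000, -5.5000, 1.5000, 0.5000, 1.5000
Σ(x_t−x̄)(x_{t+1}−x̄) = (6.7500) + (0.7500) + (-2.2500) + (24.7500) + (-8.2500) + (0.7500) + (0.7500) = 23.2500
Denominator Σ(x_t−x̄)² = 78.0000
r_1 = 23.2500 / 78.0000 = 0.298

0.298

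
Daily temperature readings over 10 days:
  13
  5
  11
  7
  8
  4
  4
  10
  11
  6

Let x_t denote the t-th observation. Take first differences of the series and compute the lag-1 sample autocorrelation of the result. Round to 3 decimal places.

-0.395

First differences Δx: -8, 6, -4, 1, -4, 0, 6, 1, -5
Mean of differences = -0.7778
Numerator Σ(Δx_t−Δx̄)(Δx_{t+1}−Δx̄) = -74.9383
Denominator Σ(Δx_t−Δx̄)² = 189.5556
r_1(Δx) = -74.9383 / 189.5556 = -0.395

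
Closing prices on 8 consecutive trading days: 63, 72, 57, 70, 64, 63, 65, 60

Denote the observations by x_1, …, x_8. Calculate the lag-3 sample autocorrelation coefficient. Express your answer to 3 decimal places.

0.032

Mean x̄ = (63 + 72 + 57 + 70 + 64 + 63 + 65 + 60)/8 = 64.2500
Deviations from mean: -1.2500, 7.7500, -7.2500, 5.7500, -0.2500, -1.2500, 0.7500, -4.2500
Numerator Σ_{t=1}^{5}(x_t−x̄)(x_{t+3}−x̄) = 5.3125
Denominator Σ(x_t−x̄)² = 167.5000
r_3 = 5.3125 / 167.5000 = 0.032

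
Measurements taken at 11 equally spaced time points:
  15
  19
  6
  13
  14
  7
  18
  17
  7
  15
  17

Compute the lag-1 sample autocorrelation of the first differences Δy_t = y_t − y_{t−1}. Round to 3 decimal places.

First differences Δy: 4, -13, 7, 1, -7, 11, -1, -10, 8, 2
Mean of differences = 0.2000
Numerator Σ(Δy_t−Δȳ)(Δy_{t+1}−Δȳ) = -284.2400
Denominator Σ(Δy_t−Δȳ)² = 573.6000
r_1(Δy) = -284.2400 / 573.6000 = -0.496

-0.496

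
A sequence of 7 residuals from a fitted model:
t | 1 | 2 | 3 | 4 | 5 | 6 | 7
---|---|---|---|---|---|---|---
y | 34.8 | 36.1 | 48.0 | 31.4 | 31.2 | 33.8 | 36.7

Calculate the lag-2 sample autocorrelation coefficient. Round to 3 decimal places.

-0.337

Mean ȳ = (34.8 + 36.1 + 48.0 + 31.4 + 31.2 + 33.8 + 36.7)/7 = 36.0000
Deviations from mean: -1.2000, 0.1000, 12.0000, -4.6000, -4.8000, -2.2000, 0.7000
Numerator Σ_{t=1}^{5}(y_t−ȳ)(y_{t+2}−ȳ) = -65.7000
Denominator Σ(y_t−ȳ)² = 194.9800
r_2 = -65.7000 / 194.9800 = -0.337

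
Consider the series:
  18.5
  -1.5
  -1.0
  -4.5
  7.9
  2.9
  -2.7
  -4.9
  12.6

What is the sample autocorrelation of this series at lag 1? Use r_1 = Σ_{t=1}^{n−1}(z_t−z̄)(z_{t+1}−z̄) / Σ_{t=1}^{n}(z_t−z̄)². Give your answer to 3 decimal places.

-0.163

Mean z̄ = (18.5 − 1.5 − 1.0 − 4.5 + 7.9 + 2.9 − 2.7 − 4.9 + 12.6)/9 = 3.0333
Numerator Σ_{t=1}^{8}(z_t−z̄)(z_{t+1}−z̄) = -88.4044
Denominator Σ(z_t−z̄)² = 543.8200
r_1 = -88.4044 / 543.8200 = -0.163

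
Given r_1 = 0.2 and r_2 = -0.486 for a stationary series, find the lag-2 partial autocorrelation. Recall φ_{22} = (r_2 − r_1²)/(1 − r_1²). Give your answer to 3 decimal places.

-0.548

φ_{22} = (r_2 − r_1²) / (1 − r_1²)
r_1² = (0.2)² = 0.04
Numerator = -0.486 − 0.0400 = -0.5260; denominator = 1 − 0.0400 = 0.9600
φ_{22} = -0.5260 / 0.9600 = -0.548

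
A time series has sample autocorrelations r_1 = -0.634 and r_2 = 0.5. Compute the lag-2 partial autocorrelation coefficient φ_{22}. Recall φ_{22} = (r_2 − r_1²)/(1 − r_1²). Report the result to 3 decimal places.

0.164

φ_{22} = (r_2 − r_1²) / (1 − r_1²)
r_1² = (-0.634)² = 0.401956
Numerator = 0.5 − 0.4020 = 0.0980; denominator = 1 − 0.4020 = 0.5980
φ_{22} = 0.0980 / 0.5980 = 0.164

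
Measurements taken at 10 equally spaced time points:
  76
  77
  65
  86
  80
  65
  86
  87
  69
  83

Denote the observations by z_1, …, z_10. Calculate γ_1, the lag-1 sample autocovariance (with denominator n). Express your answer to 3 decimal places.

Mean z̄ = (76 + 77 + 65 + 86 + 80 + 65 + 86 + 87 + 69 + 83)/10 = 77.4000
Σ_{t=1}^{9}(z_t−z̄)(z_{t+1}−z̄) = -262.7600
γ_1 = -262.7600 / 10 = -26.276

-26.276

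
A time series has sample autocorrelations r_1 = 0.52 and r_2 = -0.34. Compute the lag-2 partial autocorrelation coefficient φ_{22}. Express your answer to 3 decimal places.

φ_{22} = (r_2 − r_1²) / (1 − r_1²)
r_1² = (0.52)² = 0.2704
Numerator = -0.34 − 0.2704 = -0.6104; denominator = 1 − 0.2704 = 0.7296
φ_{22} = -0.6104 / 0.7296 = -0.837

-0.837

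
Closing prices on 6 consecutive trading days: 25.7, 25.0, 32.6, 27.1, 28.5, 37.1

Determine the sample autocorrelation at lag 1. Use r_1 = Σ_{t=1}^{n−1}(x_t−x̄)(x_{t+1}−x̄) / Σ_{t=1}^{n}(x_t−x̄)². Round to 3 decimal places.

Mean x̄ = (25.7 + 25.0 + 32.6 + 27.1 + 28.5 + 37.1)/6 = 29.3333
Σ(x_t−x̄)(x_{t+1}−x̄) = (15.7444) + (-14.1556) + (-7.2956) + (1.8611) + (-6.4722) = -10.3178
Denominator Σ(x_t−x̄)² = 108.6533
r_1 = -10.3178 / 108.6533 = -0.095

-0.095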